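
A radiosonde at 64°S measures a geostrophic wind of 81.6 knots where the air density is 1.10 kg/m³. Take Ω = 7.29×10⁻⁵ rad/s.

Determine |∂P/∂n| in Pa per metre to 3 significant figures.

6.05×10⁻³ Pa/m

Coriolis parameter at 64°S:
f = 2Ω sin φ = 2 × 7.29×10⁻⁵ × sin 64° = 1.31×10⁻⁴ s⁻¹
Wind speed in SI: 81.6 knots = 42.0 m/s
Geostrophic balance rearranged: |∂P/∂n| = f ρ V_g
|∂P/∂n| = 1.31×10⁻⁴ × 1.10 × 42.0 = 6.05×10⁻³ Pa/m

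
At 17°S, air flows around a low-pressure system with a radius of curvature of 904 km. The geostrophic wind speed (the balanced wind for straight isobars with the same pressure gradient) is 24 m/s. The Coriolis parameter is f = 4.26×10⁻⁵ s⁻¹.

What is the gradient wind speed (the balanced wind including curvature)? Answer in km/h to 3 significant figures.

Around a low, centrifugal force acts outward with Coriolis, so pressure-gradient force balances both:
(1/ρ)|∂P/∂n| = fV + V²/R  →  V² + fR·V − fR·V_g = 0
With fR = 4.26×10⁻⁵ × 904×10³ m = 38.5 m/s:
V = [−fR + √((fR)² + 4 fR V_g)]/2 = [−38.5 + √(38.5² + 4×38.5×24)]/2 = 16.7 m/s
Subgeostrophic (V < V_g = 24 m/s), as expected around a low.
Converting: 16.7 m/s × 3.6 = 60.2 km/h

60.2 km/h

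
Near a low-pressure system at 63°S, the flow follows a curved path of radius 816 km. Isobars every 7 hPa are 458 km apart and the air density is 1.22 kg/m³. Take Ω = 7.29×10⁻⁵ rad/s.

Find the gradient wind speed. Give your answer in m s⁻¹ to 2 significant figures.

Coriolis parameter at 63°S:
f = 2Ω sin φ = 2 × 7.29×10⁻⁵ × sin 63° = 1.30×10⁻⁴ s⁻¹
Pressure gradient: |∂P/∂n| = 700 Pa / 458000 m = 1.53×10⁻³ Pa/m
Geostrophic speed: V_g = |∂P/∂n|/(fρ) = 1.53×10⁻³/(1.30×10⁻⁴ × 1.22) = 9.64 m/s
Around a low, centrifugal force acts outward with Coriolis, so pressure-gradient force balances both:
(1/ρ)|∂P/∂n| = fV + V²/R  →  V² + fR·V − fR·V_g = 0
With fR = 1.30×10⁻⁴ × 816×10³ m = 106 m/s:
V = [−fR + √((fR)² + 4 fR V_g)]/2 = [−106 + √(106² + 4×106×9.64)]/2 = 8.9 m/s
Subgeostrophic (V < V_g = 9.64 m/s), as expected around a low.

8.9 m s⁻¹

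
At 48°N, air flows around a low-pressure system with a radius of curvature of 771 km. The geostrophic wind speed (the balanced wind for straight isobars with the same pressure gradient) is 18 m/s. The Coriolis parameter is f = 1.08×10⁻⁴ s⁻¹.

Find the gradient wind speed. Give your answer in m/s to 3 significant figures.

Around a low, centrifugal force acts outward with Coriolis, so pressure-gradient force balances both:
(1/ρ)|∂P/∂n| = fV + V²/R  →  V² + fR·V − fR·V_g = 0
With fR = 1.08×10⁻⁴ × 771×10³ m = 83.3 m/s:
V = [−fR + √((fR)² + 4 fR V_g)]/2 = [−83.3 + √(83.3² + 4×83.3×18)]/2 = 15.2 m/s
Subgeostrophic (V < V_g = 18 m/s), as expected around a low.

15.2 m/s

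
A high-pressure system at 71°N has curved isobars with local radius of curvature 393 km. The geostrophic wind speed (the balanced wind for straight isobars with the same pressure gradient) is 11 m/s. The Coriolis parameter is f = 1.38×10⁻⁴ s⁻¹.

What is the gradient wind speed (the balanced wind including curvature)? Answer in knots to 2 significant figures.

30 knots

Around a high, pressure-gradient force acts outward with centrifugal, so Coriolis balances both:
fV = (1/ρ)|∂P/∂n| + V²/R  →  V² − fR·V + fR·V_g = 0
With fR = 1.38×10⁻⁴ × 393×10³ m = 54.2 m/s:
V = [fR − √((fR)² − 4 fR V_g)]/2 = [54.2 − √(54.2² − 4×54.2×11)]/2 = 15.3 m/s
Supergeostrophic (V > V_g = 11 m/s), as expected around a high.
Converting: 15.3 m/s × 1.944 = 30 knots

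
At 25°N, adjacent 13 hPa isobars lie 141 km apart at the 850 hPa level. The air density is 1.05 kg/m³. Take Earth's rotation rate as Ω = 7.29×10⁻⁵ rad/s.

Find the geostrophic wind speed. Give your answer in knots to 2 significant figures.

Coriolis parameter at 25°N:
f = 2Ω sin φ = 2 × 7.29×10⁻⁵ × sin 25° = 6.16×10⁻⁵ s⁻¹
Pressure gradient: |∂P/∂n| = 1300 Pa / 141000 m = 9.22×10⁻³ Pa/m
Geostrophic balance (pressure-gradient force = Coriolis force):
V_g = (1/(fρ)) |∂P/∂n| = 9.22×10⁻³ / (6.16×10⁻⁵ × 1.05) = 143 m/s
Converting: 143 m/s × 1.944 = 280 knots

280 knots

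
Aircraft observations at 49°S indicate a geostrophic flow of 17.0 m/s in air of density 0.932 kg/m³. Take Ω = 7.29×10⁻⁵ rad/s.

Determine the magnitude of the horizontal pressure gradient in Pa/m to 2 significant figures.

1.7×10⁻³ Pa/m

Coriolis parameter at 49°S:
f = 2Ω sin φ = 2 × 7.29×10⁻⁵ × sin 49° = 1.10×10⁻⁴ s⁻¹
Geostrophic balance rearranged: |∂P/∂n| = f ρ V_g
|∂P/∂n| = 1.10×10⁻⁴ × 0.932 × 17.0 = 1.74×10⁻³ Pa/m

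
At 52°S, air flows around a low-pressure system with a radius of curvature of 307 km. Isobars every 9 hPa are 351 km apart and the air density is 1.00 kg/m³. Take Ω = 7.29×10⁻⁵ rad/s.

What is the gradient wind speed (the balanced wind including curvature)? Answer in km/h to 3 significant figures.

55.8 km/h

Coriolis parameter at 52°S:
f = 2Ω sin φ = 2 × 7.29×10⁻⁵ × sin 52° = 1.15×10⁻⁴ s⁻¹
Pressure gradient: |∂P/∂n| = 900 Pa / 351000 m = 2.56×10⁻³ Pa/m
Geostrophic speed: V_g = |∂P/∂n|/(fρ) = 2.56×10⁻³/(1.15×10⁻⁴ × 1.00) = 22.3 m/s
Around a low, centrifugal force acts outward with Coriolis, so pressure-gradient force balances both:
(1/ρ)|∂P/∂n| = fV + V²/R  →  V² + fR·V − fR·V_g = 0
With fR = 1.15×10⁻⁴ × 307×10³ m = 35.3 m/s:
V = [−fR + √((fR)² + 4 fR V_g)]/2 = [−35.3 + √(35.3² + 4×35.3×22.3)]/2 = 15.5 m/s
Subgeostrophic (V < V_g = 22.3 m/s), as expected around a low.
Converting: 15.5 m/s × 3.6 = 55.8 km/h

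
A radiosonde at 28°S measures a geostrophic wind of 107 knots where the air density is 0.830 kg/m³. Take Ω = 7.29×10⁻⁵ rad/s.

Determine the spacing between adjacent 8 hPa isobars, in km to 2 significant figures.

260 km

Coriolis parameter at 28°S:
f = 2Ω sin φ = 2 × 7.29×10⁻⁵ × sin 28° = 6.84×10⁻⁵ s⁻¹
Wind speed in SI: 107 knots = 55.0 m/s
Geostrophic balance rearranged: |∂P/∂n| = f ρ V_g
|∂P/∂n| = 6.84×10⁻⁵ × 0.830 × 55.0 = 3.13×10⁻³ Pa/m
Isobar spacing: Δn = ΔP/|∂P/∂n| = 800 Pa / 3.13×10⁻³ Pa/m = 255813 m ≈ 260 km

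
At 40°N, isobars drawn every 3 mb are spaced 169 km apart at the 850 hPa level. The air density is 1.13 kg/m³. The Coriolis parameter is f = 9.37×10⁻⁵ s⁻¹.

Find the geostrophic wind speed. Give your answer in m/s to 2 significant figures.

Pressure gradient: |∂P/∂n| = 300 Pa / 169000 m = 1.78×10⁻³ Pa/m
Geostrophic balance (pressure-gradient force = Coriolis force):
V_g = (1/(fρ)) |∂P/∂n| = 1.78×10⁻³ / (9.37×10⁻⁵ × 1.13) = 16.8 m/s

17 m/s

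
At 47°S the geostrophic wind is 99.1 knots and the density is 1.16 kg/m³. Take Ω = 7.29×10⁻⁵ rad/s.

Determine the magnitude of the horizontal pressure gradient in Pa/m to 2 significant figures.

6.3×10⁻³ Pa/m

Coriolis parameter at 47°S:
f = 2Ω sin φ = 2 × 7.29×10⁻⁵ × sin 47° = 1.07×10⁻⁴ s⁻¹
Wind speed in SI: 99.1 knots = 51.0 m/s
Geostrophic balance rearranged: |∂P/∂n| = f ρ V_g
|∂P/∂n| = 1.07×10⁻⁴ × 1.16 × 51.0 = 6.31×10⁻³ Pa/m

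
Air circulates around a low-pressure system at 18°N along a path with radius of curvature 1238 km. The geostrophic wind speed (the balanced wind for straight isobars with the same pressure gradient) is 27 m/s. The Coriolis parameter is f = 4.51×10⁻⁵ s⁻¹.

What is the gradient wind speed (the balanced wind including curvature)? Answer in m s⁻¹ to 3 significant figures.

Around a low, centrifugal force acts outward with Coriolis, so pressure-gradient force balances both:
(1/ρ)|∂P/∂n| = fV + V²/R  →  V² + fR·V − fR·V_g = 0
With fR = 4.51×10⁻⁵ × 1238×10³ m = 55.8 m/s:
V = [−fR + √((fR)² + 4 fR V_g)]/2 = [−55.8 + √(55.8² + 4×55.8×27)]/2 = 19.9 m/s
Subgeostrophic (V < V_g = 27 m/s), as expected around a low.

19.9 m s⁻¹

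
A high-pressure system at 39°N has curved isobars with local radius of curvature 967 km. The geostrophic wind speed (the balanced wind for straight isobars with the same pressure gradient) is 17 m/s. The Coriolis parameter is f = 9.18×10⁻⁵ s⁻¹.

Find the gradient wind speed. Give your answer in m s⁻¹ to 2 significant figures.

23 m s⁻¹

Around a high, pressure-gradient force acts outward with centrifugal, so Coriolis balances both:
fV = (1/ρ)|∂P/∂n| + V²/R  →  V² − fR·V + fR·V_g = 0
With fR = 9.18×10⁻⁵ × 967×10³ m = 88.8 m/s:
V = [fR − √((fR)² − 4 fR V_g)]/2 = [88.8 − √(88.8² − 4×88.8×17)]/2 = 22.9 m/s
Supergeostrophic (V > V_g = 17 m/s), as expected around a high.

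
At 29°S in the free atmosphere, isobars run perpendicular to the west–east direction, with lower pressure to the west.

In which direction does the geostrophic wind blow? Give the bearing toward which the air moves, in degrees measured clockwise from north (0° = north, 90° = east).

180°

The pressure-gradient force points toward the west (bearing 270°).
Geostrophic balance: in the Southern Hemisphere the Coriolis force deflects motion to the left, so the geostrophic wind blows 90° to the left of the pressure-gradient force (low pressure on the right).
Rotating 270° by 90° counterclockwise gives 180° — the wind blows toward the south.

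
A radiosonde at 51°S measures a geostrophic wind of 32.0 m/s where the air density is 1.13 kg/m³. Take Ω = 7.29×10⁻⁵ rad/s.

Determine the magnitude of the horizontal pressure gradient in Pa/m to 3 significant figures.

Coriolis parameter at 51°S:
f = 2Ω sin φ = 2 × 7.29×10⁻⁵ × sin 51° = 1.13×10⁻⁴ s⁻¹
Geostrophic balance rearranged: |∂P/∂n| = f ρ V_g
|∂P/∂n| = 1.13×10⁻⁴ × 1.13 × 32.0 = 4.10×10⁻³ Pa/m

4.10×10⁻³ Pa/m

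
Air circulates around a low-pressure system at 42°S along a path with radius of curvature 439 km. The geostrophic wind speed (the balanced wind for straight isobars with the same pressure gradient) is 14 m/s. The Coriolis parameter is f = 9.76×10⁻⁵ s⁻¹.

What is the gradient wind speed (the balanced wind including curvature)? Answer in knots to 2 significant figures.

22 knots

Around a low, centrifugal force acts outward with Coriolis, so pressure-gradient force balances both:
(1/ρ)|∂P/∂n| = fV + V²/R  →  V² + fR·V − fR·V_g = 0
With fR = 9.76×10⁻⁵ × 439×10³ m = 42.8 m/s:
V = [−fR + √((fR)² + 4 fR V_g)]/2 = [−42.8 + √(42.8² + 4×42.8×14)]/2 = 11.1 m/s
Subgeostrophic (V < V_g = 14 m/s), as expected around a low.
Converting: 11.1 m/s × 1.944 = 22 knots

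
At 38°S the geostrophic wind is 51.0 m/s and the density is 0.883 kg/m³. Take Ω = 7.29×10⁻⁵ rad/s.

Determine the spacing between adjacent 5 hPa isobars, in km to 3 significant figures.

Coriolis parameter at 38°S:
f = 2Ω sin φ = 2 × 7.29×10⁻⁵ × sin 38° = 8.98×10⁻⁵ s⁻¹
Geostrophic balance rearranged: |∂P/∂n| = f ρ V_g
|∂P/∂n| = 8.98×10⁻⁵ × 0.883 × 51.0 = 4.04×10⁻³ Pa/m
Isobar spacing: Δn = ΔP/|∂P/∂n| = 500 Pa / 4.04×10⁻³ Pa/m = 123691 m ≈ 124 km

124 km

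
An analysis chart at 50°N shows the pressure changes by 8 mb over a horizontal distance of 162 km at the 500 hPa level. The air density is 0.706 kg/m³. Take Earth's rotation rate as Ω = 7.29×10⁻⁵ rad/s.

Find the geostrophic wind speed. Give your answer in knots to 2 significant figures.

120 knots

Coriolis parameter at 50°N:
f = 2Ω sin φ = 2 × 7.29×10⁻⁵ × sin 50° = 1.12×10⁻⁴ s⁻¹
Pressure gradient: |∂P/∂n| = 800 Pa / 162000 m = 4.94×10⁻³ Pa/m
Geostrophic balance (pressure-gradient force = Coriolis force):
V_g = (1/(fρ)) |∂P/∂n| = 4.94×10⁻³ / (1.12×10⁻⁴ × 0.706) = 62.6 m/s
Converting: 62.6 m/s × 1.944 = 120 knots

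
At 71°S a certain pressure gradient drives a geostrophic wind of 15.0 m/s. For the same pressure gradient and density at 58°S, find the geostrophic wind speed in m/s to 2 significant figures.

17 m/s

With the same pressure gradient and density, V_g ∝ 1/f ∝ 1/sin φ.
V₂ = V₁ · sin φ₁ / sin φ₂ = 15.0 × sin 71° / sin 58°
V₂ = 15.0 × 0.9455/0.8480 = 17 m/s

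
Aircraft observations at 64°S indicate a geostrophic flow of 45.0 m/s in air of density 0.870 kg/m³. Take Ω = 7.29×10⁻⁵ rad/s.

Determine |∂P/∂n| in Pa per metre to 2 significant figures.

Coriolis parameter at 64°S:
f = 2Ω sin φ = 2 × 7.29×10⁻⁵ × sin 64° = 1.31×10⁻⁴ s⁻¹
Geostrophic balance rearranged: |∂P/∂n| = f ρ V_g
|∂P/∂n| = 1.31×10⁻⁴ × 0.870 × 45.0 = 5.13×10⁻³ Pa/m

5.1×10⁻³ Pa/m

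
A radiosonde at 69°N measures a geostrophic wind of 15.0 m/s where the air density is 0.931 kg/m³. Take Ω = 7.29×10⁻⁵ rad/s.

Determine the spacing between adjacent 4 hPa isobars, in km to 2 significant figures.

210 km

Coriolis parameter at 69°N:
f = 2Ω sin φ = 2 × 7.29×10⁻⁵ × sin 69° = 1.36×10⁻⁴ s⁻¹
Geostrophic balance rearranged: |∂P/∂n| = f ρ V_g
|∂P/∂n| = 1.36×10⁻⁴ × 0.931 × 15.0 = 1.90×10⁻³ Pa/m
Isobar spacing: Δn = ΔP/|∂P/∂n| = 400 Pa / 1.90×10⁻³ Pa/m = 210431 m ≈ 210 km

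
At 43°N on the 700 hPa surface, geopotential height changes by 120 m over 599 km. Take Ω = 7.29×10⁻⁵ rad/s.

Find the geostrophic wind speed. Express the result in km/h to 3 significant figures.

Coriolis parameter at 43°N:
f = 2Ω sin φ = 2 × 7.29×10⁻⁵ × sin 43° = 9.94×10⁻⁵ s⁻¹
Height gradient: |∂Z/∂n| = 120 m / 599000 m = 2.00×10⁻⁴
On a pressure surface, geostrophic balance gives V_g = (g/f)|∂Z/∂n|:
V_g = 9.81 × 2.00×10⁻⁴ / 9.94×10⁻⁵ = 19.8 m/s
Converting: 19.8 m/s × 3.6 = 71.2 km/h

71.2 km/h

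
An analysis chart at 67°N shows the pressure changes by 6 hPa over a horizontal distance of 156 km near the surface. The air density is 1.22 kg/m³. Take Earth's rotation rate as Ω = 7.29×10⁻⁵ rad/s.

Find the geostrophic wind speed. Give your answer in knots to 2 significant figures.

46 knots

Coriolis parameter at 67°N:
f = 2Ω sin φ = 2 × 7.29×10⁻⁵ × sin 67° = 1.34×10⁻⁴ s⁻¹
Pressure gradient: |∂P/∂n| = 600 Pa / 156000 m = 3.85×10⁻³ Pa/m
Geostrophic balance (pressure-gradient force = Coriolis force):
V_g = (1/(fρ)) |∂P/∂n| = 3.85×10⁻³ / (1.34×10⁻⁴ × 1.22) = 23.5 m/s
Converting: 23.5 m/s × 1.944 = 46 knots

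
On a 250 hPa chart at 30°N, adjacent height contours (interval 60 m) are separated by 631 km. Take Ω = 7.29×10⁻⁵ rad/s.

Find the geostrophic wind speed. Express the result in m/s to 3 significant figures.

12.8 m/s

Coriolis parameter at 30°N:
f = 2Ω sin φ = 2 × 7.29×10⁻⁵ × sin 30° = 7.29×10⁻⁵ s⁻¹
Height gradient: |∂Z/∂n| = 60 m / 631000 m = 9.51×10⁻⁵
On a pressure surface, geostrophic balance gives V_g = (g/f)|∂Z/∂n|:
V_g = 9.81 × 9.51×10⁻⁵ / 7.29×10⁻⁵ = 12.8 m/s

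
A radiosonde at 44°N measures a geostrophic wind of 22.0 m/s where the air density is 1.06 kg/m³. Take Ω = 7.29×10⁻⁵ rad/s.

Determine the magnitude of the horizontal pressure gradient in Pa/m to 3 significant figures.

2.36×10⁻³ Pa/m

Coriolis parameter at 44°N:
f = 2Ω sin φ = 2 × 7.29×10⁻⁵ × sin 44° = 1.01×10⁻⁴ s⁻¹
Geostrophic balance rearranged: |∂P/∂n| = f ρ V_g
|∂P/∂n| = 1.01×10⁻⁴ × 1.06 × 22.0 = 2.36×10⁻³ Pa/m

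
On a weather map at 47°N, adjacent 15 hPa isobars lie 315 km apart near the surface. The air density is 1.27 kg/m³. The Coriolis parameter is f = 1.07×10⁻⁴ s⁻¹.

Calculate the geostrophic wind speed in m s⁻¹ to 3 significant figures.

35.0 m s⁻¹

Pressure gradient: |∂P/∂n| = 1500 Pa / 315000 m = 4.76×10⁻³ Pa/m
Geostrophic balance (pressure-gradient force = Coriolis force):
V_g = (1/(fρ)) |∂P/∂n| = 4.76×10⁻³ / (1.07×10⁻⁴ × 1.27) = 35.0 m/s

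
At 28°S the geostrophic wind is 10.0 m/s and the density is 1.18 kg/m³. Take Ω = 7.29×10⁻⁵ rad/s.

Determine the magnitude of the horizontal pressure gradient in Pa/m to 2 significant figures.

Coriolis parameter at 28°S:
f = 2Ω sin φ = 2 × 7.29×10⁻⁵ × sin 28° = 6.84×10⁻⁵ s⁻¹
Geostrophic balance rearranged: |∂P/∂n| = f ρ V_g
|∂P/∂n| = 6.84×10⁻⁵ × 1.18 × 10.0 = 8.08×10⁻⁴ Pa/m

8.1×10⁻⁴ Pa/m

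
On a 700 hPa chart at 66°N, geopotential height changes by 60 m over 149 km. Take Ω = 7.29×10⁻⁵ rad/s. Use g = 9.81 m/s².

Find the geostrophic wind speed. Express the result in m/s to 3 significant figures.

29.7 m/s

Coriolis parameter at 66°N:
f = 2Ω sin φ = 2 × 7.29×10⁻⁵ × sin 66° = 1.33×10⁻⁴ s⁻¹
Height gradient: |∂Z/∂n| = 60 m / 149000 m = 4.03×10⁻⁴
On a pressure surface, geostrophic balance gives V_g = (g/f)|∂Z/∂n|:
V_g = 9.81 × 4.03×10⁻⁴ / 1.33×10⁻⁴ = 29.7 m/s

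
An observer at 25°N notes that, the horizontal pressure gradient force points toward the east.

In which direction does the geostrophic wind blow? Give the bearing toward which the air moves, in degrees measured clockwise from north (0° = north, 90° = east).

180°

The pressure-gradient force points toward the east (bearing 090°).
Geostrophic balance: in the Northern Hemisphere the Coriolis force deflects motion to the right, so the geostrophic wind blows 90° to the right of the pressure-gradient force (low pressure on the left).
Rotating 090° by 90° clockwise gives 180° — the wind blows toward the south.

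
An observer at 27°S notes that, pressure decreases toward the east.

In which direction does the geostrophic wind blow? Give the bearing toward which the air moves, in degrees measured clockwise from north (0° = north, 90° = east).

The pressure-gradient force points toward the east (bearing 090°).
Geostrophic balance: in the Southern Hemisphere the Coriolis force deflects motion to the left, so the geostrophic wind blows 90° to the left of the pressure-gradient force (low pressure on the right).
Rotating 090° by 90° counterclockwise gives 000° — the wind blows toward the north.

000°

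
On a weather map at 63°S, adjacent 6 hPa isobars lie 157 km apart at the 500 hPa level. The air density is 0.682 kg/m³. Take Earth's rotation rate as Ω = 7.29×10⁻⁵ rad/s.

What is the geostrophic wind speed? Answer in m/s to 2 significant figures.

Coriolis parameter at 63°S:
f = 2Ω sin φ = 2 × 7.29×10⁻⁵ × sin 63° = 1.30×10⁻⁴ s⁻¹
Pressure gradient: |∂P/∂n| = 600 Pa / 157000 m = 3.82×10⁻³ Pa/m
Geostrophic balance (pressure-gradient force = Coriolis force):
V_g = (1/(fρ)) |∂P/∂n| = 3.82×10⁻³ / (1.30×10⁻⁴ × 0.682) = 43.1 m/s

43 m/s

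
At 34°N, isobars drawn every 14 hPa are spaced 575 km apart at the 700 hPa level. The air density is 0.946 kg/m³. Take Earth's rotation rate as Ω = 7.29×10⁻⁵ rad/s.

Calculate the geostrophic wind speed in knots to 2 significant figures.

Coriolis parameter at 34°N:
f = 2Ω sin φ = 2 × 7.29×10⁻⁵ × sin 34° = 8.15×10⁻⁵ s⁻¹
Pressure gradient: |∂P/∂n| = 1400 Pa / 575000 m = 2.43×10⁻³ Pa/m
Geostrophic balance (pressure-gradient force = Coriolis force):
V_g = (1/(fρ)) |∂P/∂n| = 2.43×10⁻³ / (8.15×10⁻⁵ × 0.946) = 31.6 m/s
Converting: 31.6 m/s × 1.944 = 61 knots

61 knots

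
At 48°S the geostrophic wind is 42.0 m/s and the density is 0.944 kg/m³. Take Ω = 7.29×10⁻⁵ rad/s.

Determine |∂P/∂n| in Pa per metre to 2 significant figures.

4.3×10⁻³ Pa/m

Coriolis parameter at 48°S:
f = 2Ω sin φ = 2 × 7.29×10⁻⁵ × sin 48° = 1.08×10⁻⁴ s⁻¹
Geostrophic balance rearranged: |∂P/∂n| = f ρ V_g
|∂P/∂n| = 1.08×10⁻⁴ × 0.944 × 42.0 = 4.30×10⁻³ Pa/m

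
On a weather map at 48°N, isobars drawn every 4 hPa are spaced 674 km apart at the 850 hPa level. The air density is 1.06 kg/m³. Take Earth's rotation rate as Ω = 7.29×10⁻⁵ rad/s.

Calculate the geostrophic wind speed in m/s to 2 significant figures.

5.2 m/s

Coriolis parameter at 48°N:
f = 2Ω sin φ = 2 × 7.29×10⁻⁵ × sin 48° = 1.08×10⁻⁴ s⁻¹
Pressure gradient: |∂P/∂n| = 400 Pa / 674000 m = 5.93×10⁻⁴ Pa/m
Geostrophic balance (pressure-gradient force = Coriolis force):
V_g = (1/(fρ)) |∂P/∂n| = 5.93×10⁻⁴ / (1.08×10⁻⁴ × 1.06) = 5.17 m/s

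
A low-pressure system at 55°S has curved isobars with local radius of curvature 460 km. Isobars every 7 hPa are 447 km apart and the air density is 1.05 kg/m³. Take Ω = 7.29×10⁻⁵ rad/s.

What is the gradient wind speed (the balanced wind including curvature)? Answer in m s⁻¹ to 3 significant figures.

Coriolis parameter at 55°S:
f = 2Ω sin φ = 2 × 7.29×10⁻⁵ × sin 55° = 1.19×10⁻⁴ s⁻¹
Pressure gradient: |∂P/∂n| = 700 Pa / 447000 m = 1.57×10⁻³ Pa/m
Geostrophic speed: V_g = |∂P/∂n|/(fρ) = 1.57×10⁻³/(1.19×10⁻⁴ × 1.05) = 12.5 m/s
Around a low, centrifugal force acts outward with Coriolis, so pressure-gradient force balances both:
(1/ρ)|∂P/∂n| = fV + V²/R  →  V² + fR·V − fR·V_g = 0
With fR = 1.19×10⁻⁴ × 460×10³ m = 54.9 m/s:
V = [−fR + √((fR)² + 4 fR V_g)]/2 = [−54.9 + √(54.9² + 4×54.9×12.5)]/2 = 10.5 m/s
Subgeostrophic (V < V_g = 12.5 m/s), as expected around a low.

10.5 m s⁻¹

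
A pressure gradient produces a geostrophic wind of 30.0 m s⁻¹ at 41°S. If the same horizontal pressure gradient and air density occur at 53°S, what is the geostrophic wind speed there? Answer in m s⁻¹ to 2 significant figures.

With the same pressure gradient and density, V_g ∝ 1/f ∝ 1/sin φ.
V₂ = V₁ · sin φ₁ / sin φ₂ = 30.0 × sin 41° / sin 53°
V₂ = 30.0 × 0.6561/0.7986 = 25 m s⁻¹

25 m s⁻¹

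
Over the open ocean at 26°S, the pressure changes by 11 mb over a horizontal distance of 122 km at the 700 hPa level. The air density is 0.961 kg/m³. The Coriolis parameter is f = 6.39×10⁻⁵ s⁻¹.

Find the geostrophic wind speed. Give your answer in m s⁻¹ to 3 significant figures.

Pressure gradient: |∂P/∂n| = 1100 Pa / 122000 m = 9.02×10⁻³ Pa/m
Geostrophic balance (pressure-gradient force = Coriolis force):
V_g = (1/(fρ)) |∂P/∂n| = 9.02×10⁻³ / (6.39×10⁻⁵ × 0.961) = 147 m/s

147 m s⁻¹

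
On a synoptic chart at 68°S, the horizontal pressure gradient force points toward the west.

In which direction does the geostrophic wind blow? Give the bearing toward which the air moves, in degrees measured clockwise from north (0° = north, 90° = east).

The pressure-gradient force points toward the west (bearing 270°).
Geostrophic balance: in the Southern Hemisphere the Coriolis force deflects motion to the left, so the geostrophic wind blows 90° to the left of the pressure-gradient force (low pressure on the right).
Rotating 270° by 90° counterclockwise gives 180° — the wind blows toward the south.

180°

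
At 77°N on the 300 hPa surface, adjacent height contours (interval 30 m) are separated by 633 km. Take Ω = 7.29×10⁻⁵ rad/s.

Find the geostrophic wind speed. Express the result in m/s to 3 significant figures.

Coriolis parameter at 77°N:
f = 2Ω sin φ = 2 × 7.29×10⁻⁵ × sin 77° = 1.42×10⁻⁴ s⁻¹
Height gradient: |∂Z/∂n| = 30 m / 633000 m = 4.74×10⁻⁵
On a pressure surface, geostrophic balance gives V_g = (g/f)|∂Z/∂n|:
V_g = 9.81 × 4.74×10⁻⁵ / 1.42×10⁻⁴ = 3.27 m/s

3.27 m/s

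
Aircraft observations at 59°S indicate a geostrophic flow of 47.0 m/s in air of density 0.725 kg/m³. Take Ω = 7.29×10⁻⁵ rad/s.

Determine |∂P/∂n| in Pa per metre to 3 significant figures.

Coriolis parameter at 59°S:
f = 2Ω sin φ = 2 × 7.29×10⁻⁵ × sin 59° = 1.25×10⁻⁴ s⁻¹
Geostrophic balance rearranged: |∂P/∂n| = f ρ V_g
|∂P/∂n| = 1.25×10⁻⁴ × 0.725 × 47.0 = 4.26×10⁻³ Pa/m

4.26×10⁻³ Pa/m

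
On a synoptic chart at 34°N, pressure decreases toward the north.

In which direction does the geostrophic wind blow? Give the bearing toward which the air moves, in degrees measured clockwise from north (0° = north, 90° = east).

090°

The pressure-gradient force points toward the north (bearing 000°).
Geostrophic balance: in the Northern Hemisphere the Coriolis force deflects motion to the right, so the geostrophic wind blows 90° to the right of the pressure-gradient force (low pressure on the left).
Rotating 000° by 90° clockwise gives 090° — the wind blows toward the east.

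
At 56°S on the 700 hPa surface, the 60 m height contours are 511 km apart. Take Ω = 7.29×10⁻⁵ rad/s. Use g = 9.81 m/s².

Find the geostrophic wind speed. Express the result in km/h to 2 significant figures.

34 km/h

Coriolis parameter at 56°S:
f = 2Ω sin φ = 2 × 7.29×10⁻⁵ × sin 56° = 1.21×10⁻⁴ s⁻¹
Height gradient: |∂Z/∂n| = 60 m / 511000 m = 1.17×10⁻⁴
On a pressure surface, geostrophic balance gives V_g = (g/f)|∂Z/∂n|:
V_g = 9.81 × 1.17×10⁻⁴ / 1.21×10⁻⁴ = 9.53 m/s
Converting: 9.53 m/s × 3.6 = 34 km/h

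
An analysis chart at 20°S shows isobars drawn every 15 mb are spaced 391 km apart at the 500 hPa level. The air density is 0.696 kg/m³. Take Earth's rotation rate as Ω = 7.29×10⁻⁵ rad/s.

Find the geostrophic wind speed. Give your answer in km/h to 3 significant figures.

Coriolis parameter at 20°S:
f = 2Ω sin φ = 2 × 7.29×10⁻⁵ × sin 20° = 4.99×10⁻⁵ s⁻¹
Pressure gradient: |∂P/∂n| = 1500 Pa / 391000 m = 3.84×10⁻³ Pa/m
Geostrophic balance (pressure-gradient force = Coriolis force):
V_g = (1/(fρ)) |∂P/∂n| = 3.84×10⁻³ / (4.99×10⁻⁵ × 0.696) = 111 m/s
Converting: 111 m/s × 3.6 = 398 km/h

398 km/h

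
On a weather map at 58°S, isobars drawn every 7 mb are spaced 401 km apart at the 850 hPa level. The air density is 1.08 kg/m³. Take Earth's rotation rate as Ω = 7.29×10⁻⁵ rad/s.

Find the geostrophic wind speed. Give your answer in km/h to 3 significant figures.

Coriolis parameter at 58°S:
f = 2Ω sin φ = 2 × 7.29×10⁻⁵ × sin 58° = 1.24×10⁻⁴ s⁻¹
Pressure gradient: |∂P/∂n| = 700 Pa / 401000 m = 1.75×10⁻³ Pa/m
Geostrophic balance (pressure-gradient force = Coriolis force):
V_g = (1/(fρ)) |∂P/∂n| = 1.75×10⁻³ / (1.24×10⁻⁴ × 1.08) = 13.1 m/s
Converting: 13.1 m/s × 3.6 = 47.1 km/h

47.1 km/h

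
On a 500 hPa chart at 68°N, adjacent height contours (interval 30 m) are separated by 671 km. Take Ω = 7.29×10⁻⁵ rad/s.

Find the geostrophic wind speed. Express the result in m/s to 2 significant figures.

Coriolis parameter at 68°N:
f = 2Ω sin φ = 2 × 7.29×10⁻⁵ × sin 68° = 1.35×10⁻⁴ s⁻¹
Height gradient: |∂Z/∂n| = 30 m / 671000 m = 4.47×10⁻⁵
On a pressure surface, geostrophic balance gives V_g = (g/f)|∂Z/∂n|:
V_g = 9.81 × 4.47×10⁻⁵ / 1.35×10⁻⁴ = 3.24 m/s

3.2 m/s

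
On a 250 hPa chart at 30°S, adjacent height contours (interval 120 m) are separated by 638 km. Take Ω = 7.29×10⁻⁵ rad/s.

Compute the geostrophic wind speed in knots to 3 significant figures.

49.2 knots

Coriolis parameter at 30°S:
f = 2Ω sin φ = 2 × 7.29×10⁻⁵ × sin 30° = 7.29×10⁻⁵ s⁻¹
Height gradient: |∂Z/∂n| = 120 m / 638000 m = 1.88×10⁻⁴
On a pressure surface, geostrophic balance gives V_g = (g/f)|∂Z/∂n|:
V_g = 9.81 × 1.88×10⁻⁴ / 7.29×10⁻⁵ = 25.3 m/s
Converting: 25.3 m/s × 1.944 = 49.2 knots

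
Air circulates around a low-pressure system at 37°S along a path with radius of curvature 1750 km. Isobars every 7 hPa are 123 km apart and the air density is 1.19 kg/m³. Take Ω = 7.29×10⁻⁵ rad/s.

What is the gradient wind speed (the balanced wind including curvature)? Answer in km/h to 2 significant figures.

Coriolis parameter at 37°S:
f = 2Ω sin φ = 2 × 7.29×10⁻⁵ × sin 37° = 8.77×10⁻⁵ s⁻¹
Pressure gradient: |∂P/∂n| = 700 Pa / 123000 m = 5.69×10⁻³ Pa/m
Geostrophic speed: V_g = |∂P/∂n|/(fρ) = 5.69×10⁻³/(8.77×10⁻⁵ × 1.19) = 54.5 m/s
Around a low, centrifugal force acts outward with Coriolis, so pressure-gradient force balances both:
(1/ρ)|∂P/∂n| = fV + V²/R  →  V² + fR·V − fR·V_g = 0
With fR = 8.77×10⁻⁵ × 1750×10³ m = 154 m/s:
V = [−fR + √((fR)² + 4 fR V_g)]/2 = [−154 + √(154² + 4×154×54.5)]/2 = 42.7 m/s
Subgeostrophic (V < V_g = 54.5 m/s), as expected around a low.
Converting: 42.7 m/s × 3.6 = 150 km/h

150 km/h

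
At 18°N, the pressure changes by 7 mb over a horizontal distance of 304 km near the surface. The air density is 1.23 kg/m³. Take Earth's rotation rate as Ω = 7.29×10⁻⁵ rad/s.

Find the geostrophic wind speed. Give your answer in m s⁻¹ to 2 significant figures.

Coriolis parameter at 18°N:
f = 2Ω sin φ = 2 × 7.29×10⁻⁵ × sin 18° = 4.51×10⁻⁵ s⁻¹
Pressure gradient: |∂P/∂n| = 700 Pa / 304000 m = 2.30×10⁻³ Pa/m
Geostrophic balance (pressure-gradient force = Coriolis force):
V_g = (1/(fρ)) |∂P/∂n| = 2.30×10⁻³ / (4.51×10⁻⁵ × 1.23) = 41.6 m/s

42 m s⁻¹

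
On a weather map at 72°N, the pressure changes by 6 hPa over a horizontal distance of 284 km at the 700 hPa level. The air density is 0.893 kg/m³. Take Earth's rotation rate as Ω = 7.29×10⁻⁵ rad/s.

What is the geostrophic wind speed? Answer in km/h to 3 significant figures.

Coriolis parameter at 72°N:
f = 2Ω sin φ = 2 × 7.29×10⁻⁵ × sin 72° = 1.39×10⁻⁴ s⁻¹
Pressure gradient: |∂P/∂n| = 600 Pa / 284000 m = 2.11×10⁻³ Pa/m
Geostrophic balance (pressure-gradient force = Coriolis force):
V_g = (1/(fρ)) |∂P/∂n| = 2.11×10⁻³ / (1.39×10⁻⁴ × 0.893) = 17.1 m/s
Converting: 17.1 m/s × 3.6 = 61.4 km/h

61.4 km/h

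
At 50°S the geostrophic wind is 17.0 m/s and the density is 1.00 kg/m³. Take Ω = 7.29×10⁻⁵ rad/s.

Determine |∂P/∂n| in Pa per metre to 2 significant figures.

1.9×10⁻³ Pa/m

Coriolis parameter at 50°S:
f = 2Ω sin φ = 2 × 7.29×10⁻⁵ × sin 50° = 1.12×10⁻⁴ s⁻¹
Geostrophic balance rearranged: |∂P/∂n| = f ρ V_g
|∂P/∂n| = 1.12×10⁻⁴ × 1.00 × 17.0 = 1.90×10⁻³ Pa/m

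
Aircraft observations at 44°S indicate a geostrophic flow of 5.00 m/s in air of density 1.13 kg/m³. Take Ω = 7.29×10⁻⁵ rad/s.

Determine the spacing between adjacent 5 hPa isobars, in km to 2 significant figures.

Coriolis parameter at 44°S:
f = 2Ω sin φ = 2 × 7.29×10⁻⁵ × sin 44° = 1.01×10⁻⁴ s⁻¹
Geostrophic balance rearranged: |∂P/∂n| = f ρ V_g
|∂P/∂n| = 1.01×10⁻⁴ × 1.13 × 5.00 = 5.72×10⁻⁴ Pa/m
Isobar spacing: Δn = ΔP/|∂P/∂n| = 500 Pa / 5.72×10⁻⁴ Pa/m = 873761 m ≈ 870 km

870 km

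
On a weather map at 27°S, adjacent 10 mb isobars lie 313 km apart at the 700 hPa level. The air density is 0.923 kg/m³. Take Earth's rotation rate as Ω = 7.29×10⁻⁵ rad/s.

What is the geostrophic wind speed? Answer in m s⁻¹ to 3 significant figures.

52.3 m s⁻¹

Coriolis parameter at 27°S:
f = 2Ω sin φ = 2 × 7.29×10⁻⁵ × sin 27° = 6.62×10⁻⁵ s⁻¹
Pressure gradient: |∂P/∂n| = 1000 Pa / 313000 m = 3.19×10⁻³ Pa/m
Geostrophic balance (pressure-gradient force = Coriolis force):
V_g = (1/(fρ)) |∂P/∂n| = 3.19×10⁻³ / (6.62×10⁻⁵ × 0.923) = 52.3 m/s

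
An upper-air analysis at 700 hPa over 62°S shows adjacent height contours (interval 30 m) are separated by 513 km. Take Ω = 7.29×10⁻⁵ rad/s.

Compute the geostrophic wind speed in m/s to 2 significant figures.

Coriolis parameter at 62°S:
f = 2Ω sin φ = 2 × 7.29×10⁻⁵ × sin 62° = 1.29×10⁻⁴ s⁻¹
Height gradient: |∂Z/∂n| = 30 m / 513000 m = 5.85×10⁻⁵
On a pressure surface, geostrophic balance gives V_g = (g/f)|∂Z/∂n|:
V_g = 9.81 × 5.85×10⁻⁵ / 1.29×10⁻⁴ = 4.46 m/s

4.5 m/s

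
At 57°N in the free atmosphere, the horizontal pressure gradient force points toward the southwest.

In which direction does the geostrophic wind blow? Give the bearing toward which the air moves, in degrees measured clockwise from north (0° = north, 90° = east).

315°

The pressure-gradient force points toward the southwest (bearing 225°).
Geostrophic balance: in the Northern Hemisphere the Coriolis force deflects motion to the right, so the geostrophic wind blows 90° to the right of the pressure-gradient force (low pressure on the left).
Rotating 225° by 90° clockwise gives 315° — the wind blows toward the northwest.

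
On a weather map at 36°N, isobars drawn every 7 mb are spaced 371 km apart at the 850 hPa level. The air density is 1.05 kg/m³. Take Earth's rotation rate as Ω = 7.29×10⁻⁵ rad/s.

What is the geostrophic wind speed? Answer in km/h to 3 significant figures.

75.5 km/h

Coriolis parameter at 36°N:
f = 2Ω sin φ = 2 × 7.29×10⁻⁵ × sin 36° = 8.57×10⁻⁵ s⁻¹
Pressure gradient: |∂P/∂n| = 700 Pa / 371000 m = 1.89×10⁻³ Pa/m
Geostrophic balance (pressure-gradient force = Coriolis force):
V_g = (1/(fρ)) |∂P/∂n| = 1.89×10⁻³ / (8.57×10⁻⁵ × 1.05) = 21.0 m/s
Converting: 21.0 m/s × 3.6 = 75.5 km/h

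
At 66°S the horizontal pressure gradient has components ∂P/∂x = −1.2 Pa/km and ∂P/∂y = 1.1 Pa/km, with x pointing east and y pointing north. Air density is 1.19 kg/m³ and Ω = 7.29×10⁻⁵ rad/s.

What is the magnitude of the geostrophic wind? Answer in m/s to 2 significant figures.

10 m/s

Coriolis parameter at 66°S:
f = 2Ω sin φ = 2 × 7.29×10⁻⁵ × sin 66° = 1.33×10⁻⁴ s⁻¹
In the Southern Hemisphere f is negative: f = −1.33×10⁻⁴ s⁻¹.
Component geostrophic relations (x east, y north):
u_g = −(1/(fρ)) ∂P/∂y,  v_g = (1/(fρ)) ∂P/∂x
u_g = −(1.1×10⁻³)/(−1.33×10⁻⁴ × 1.19) = 6.94 m/s;  v_g = (−1.2×10⁻³)/(−1.33×10⁻⁴ × 1.19) = 7.57 m/s
|V_g| = √(u_g² + v_g²) = 10.3 m/s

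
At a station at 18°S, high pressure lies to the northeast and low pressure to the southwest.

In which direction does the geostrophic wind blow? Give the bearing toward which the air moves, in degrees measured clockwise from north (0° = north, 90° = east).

135°

The pressure-gradient force points toward the southwest (bearing 225°).
Geostrophic balance: in the Southern Hemisphere the Coriolis force deflects motion to the left, so the geostrophic wind blows 90° to the left of the pressure-gradient force (low pressure on the right).
Rotating 225° by 90° counterclockwise gives 135° — the wind blows toward the southeast.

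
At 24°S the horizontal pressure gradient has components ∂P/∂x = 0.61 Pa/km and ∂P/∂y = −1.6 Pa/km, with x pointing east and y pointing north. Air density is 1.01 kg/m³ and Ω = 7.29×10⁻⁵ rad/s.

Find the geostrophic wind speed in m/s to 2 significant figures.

Coriolis parameter at 24°S:
f = 2Ω sin φ = 2 × 7.29×10⁻⁵ × sin 24° = 5.93×10⁻⁵ s⁻¹
In the Southern Hemisphere f is negative: f = −5.93×10⁻⁵ s⁻¹.
Component geostrophic relations (x east, y north):
u_g = −(1/(fρ)) ∂P/∂y,  v_g = (1/(fρ)) ∂P/∂x
u_g = −(−1.6×10⁻³)/(−5.93×10⁻⁵ × 1.01) = −26.7 m/s;  v_g = (0.61×10⁻³)/(−5.93×10⁻⁵ × 1.01) = −10.2 m/s
|V_g| = √(u_g² + v_g²) = 28.6 m/s

29 m/s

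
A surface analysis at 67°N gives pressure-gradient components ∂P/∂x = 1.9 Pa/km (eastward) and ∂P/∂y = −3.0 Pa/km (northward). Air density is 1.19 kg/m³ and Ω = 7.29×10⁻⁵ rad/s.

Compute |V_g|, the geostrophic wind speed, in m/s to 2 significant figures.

Coriolis parameter at 67°N:
f = 2Ω sin φ = 2 × 7.29×10⁻⁵ × sin 67° = 1.34×10⁻⁴ s⁻¹
Component geostrophic relations (x east, y north):
u_g = −(1/(fρ)) ∂P/∂y,  v_g = (1/(fρ)) ∂P/∂x
u_g = −(−3.0×10⁻³)/(1.34×10⁻⁴ × 1.19) = 18.8 m/s;  v_g = (1.9×10⁻³)/(1.34×10⁻⁴ × 1.19) = 11.9 m/s
|V_g| = √(u_g² + v_g²) = 22.2 m/s

22 m/s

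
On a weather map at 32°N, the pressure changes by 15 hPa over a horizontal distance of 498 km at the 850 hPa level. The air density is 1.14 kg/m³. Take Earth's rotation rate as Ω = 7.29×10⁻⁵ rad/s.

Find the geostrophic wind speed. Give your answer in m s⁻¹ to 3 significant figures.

Coriolis parameter at 32°N:
f = 2Ω sin φ = 2 × 7.29×10⁻⁵ × sin 32° = 7.73×10⁻⁵ s⁻¹
Pressure gradient: |∂P/∂n| = 1500 Pa / 498000 m = 3.01×10⁻³ Pa/m
Geostrophic balance (pressure-gradient force = Coriolis force):
V_g = (1/(fρ)) |∂P/∂n| = 3.01×10⁻³ / (7.73×10⁻⁵ × 1.14) = 34.2 m/s

34.2 m s⁻¹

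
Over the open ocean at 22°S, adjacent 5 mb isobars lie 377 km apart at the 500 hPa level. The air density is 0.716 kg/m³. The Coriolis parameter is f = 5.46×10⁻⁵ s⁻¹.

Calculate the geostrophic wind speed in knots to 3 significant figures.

65.9 knots

Pressure gradient: |∂P/∂n| = 500 Pa / 377000 m = 1.33×10⁻³ Pa/m
Geostrophic balance (pressure-gradient force = Coriolis force):
V_g = (1/(fρ)) |∂P/∂n| = 1.33×10⁻³ / (5.46×10⁻⁵ × 0.716) = 33.9 m/s
Converting: 33.9 m/s × 1.944 = 65.9 knots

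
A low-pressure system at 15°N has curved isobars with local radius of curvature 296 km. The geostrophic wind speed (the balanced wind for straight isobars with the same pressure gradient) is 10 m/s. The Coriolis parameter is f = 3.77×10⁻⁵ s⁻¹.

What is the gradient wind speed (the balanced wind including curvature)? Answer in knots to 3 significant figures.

Around a low, centrifugal force acts outward with Coriolis, so pressure-gradient force balances both:
(1/ρ)|∂P/∂n| = fV + V²/R  →  V² + fR·V − fR·V_g = 0
With fR = 3.77×10⁻⁵ × 296×10³ m = 11.2 m/s:
V = [−fR + √((fR)² + 4 fR V_g)]/2 = [−11.2 + √(11.2² + 4×11.2×10)]/2 = 6.37 m/s
Subgeostrophic (V < V_g = 10 m/s), as expected around a low.
Converting: 6.37 m/s × 1.944 = 12.4 knots

12.4 knots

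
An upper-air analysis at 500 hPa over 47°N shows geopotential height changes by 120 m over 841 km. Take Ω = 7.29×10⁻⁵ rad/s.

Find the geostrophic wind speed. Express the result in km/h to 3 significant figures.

47.3 km/h

Coriolis parameter at 47°N:
f = 2Ω sin φ = 2 × 7.29×10⁻⁵ × sin 47° = 1.07×10⁻⁴ s⁻¹
Height gradient: |∂Z/∂n| = 120 m / 841000 m = 1.43×10⁻⁴
On a pressure surface, geostrophic balance gives V_g = (g/f)|∂Z/∂n|:
V_g = 9.81 × 1.43×10⁻⁴ / 1.07×10⁻⁴ = 13.1 m/s
Converting: 13.1 m/s × 3.6 = 47.3 km/h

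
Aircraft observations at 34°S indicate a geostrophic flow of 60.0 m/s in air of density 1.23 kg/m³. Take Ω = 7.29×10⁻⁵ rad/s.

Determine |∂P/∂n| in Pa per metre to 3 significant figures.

6.02×10⁻³ Pa/m

Coriolis parameter at 34°S:
f = 2Ω sin φ = 2 × 7.29×10⁻⁵ × sin 34° = 8.15×10⁻⁵ s⁻¹
Geostrophic balance rearranged: |∂P/∂n| = f ρ V_g
|∂P/∂n| = 8.15×10⁻⁵ × 1.23 × 60.0 = 6.02×10⁻³ Pa/m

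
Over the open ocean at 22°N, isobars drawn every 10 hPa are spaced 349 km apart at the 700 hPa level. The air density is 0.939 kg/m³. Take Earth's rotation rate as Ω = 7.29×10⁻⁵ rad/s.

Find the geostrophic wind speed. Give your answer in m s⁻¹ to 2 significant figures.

Coriolis parameter at 22°N:
f = 2Ω sin φ = 2 × 7.29×10⁻⁵ × sin 22° = 5.46×10⁻⁵ s⁻¹
Pressure gradient: |∂P/∂n| = 1000 Pa / 349000 m = 2.87×10⁻³ Pa/m
Geostrophic balance (pressure-gradient force = Coriolis force):
V_g = (1/(fρ)) |∂P/∂n| = 2.87×10⁻³ / (5.46×10⁻⁵ × 0.939) = 55.9 m/s

56 m s⁻¹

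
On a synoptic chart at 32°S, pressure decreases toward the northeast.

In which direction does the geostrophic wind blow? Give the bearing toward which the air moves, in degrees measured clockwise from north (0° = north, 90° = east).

315°

The pressure-gradient force points toward the northeast (bearing 045°).
Geostrophic balance: in the Southern Hemisphere the Coriolis force deflects motion to the left, so the geostrophic wind blows 90° to the left of the pressure-gradient force (low pressure on the right).
Rotating 045° by 90° counterclockwise gives 315° — the wind blows toward the northwest.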